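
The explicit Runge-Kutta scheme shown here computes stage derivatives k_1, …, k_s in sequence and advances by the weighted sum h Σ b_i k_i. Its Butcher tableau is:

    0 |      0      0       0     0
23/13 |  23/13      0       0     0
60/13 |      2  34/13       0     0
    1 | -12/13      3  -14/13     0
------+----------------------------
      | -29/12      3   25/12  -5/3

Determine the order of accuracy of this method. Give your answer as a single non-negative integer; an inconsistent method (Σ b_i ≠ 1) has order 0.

1

b = (-29/12, 3, 25/12, -5/3)
c = (0, 23/13, 60/13, 1)
Ac = (0, 0, 782/169, 57/169)
Σ b_i: (-29/12)·1 + 3·1 + 25/12·1 + (-5/3)·1 = 1 ✓
b·c: 3·23/13 + 25/12·60/13 + (-5/3)·1 = 517/39 ≠ 1/2 ⇒ order 1.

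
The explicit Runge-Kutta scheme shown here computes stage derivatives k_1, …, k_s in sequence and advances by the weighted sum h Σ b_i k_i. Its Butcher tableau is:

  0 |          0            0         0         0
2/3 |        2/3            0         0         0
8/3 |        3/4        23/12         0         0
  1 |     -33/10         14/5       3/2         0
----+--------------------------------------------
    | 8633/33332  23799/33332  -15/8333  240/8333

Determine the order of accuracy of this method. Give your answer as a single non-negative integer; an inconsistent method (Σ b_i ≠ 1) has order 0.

3

b = (8633/33332, 23799/33332, -15/8333, 240/8333)
c = (0, 2/3, 8/3, 1)
Ac = (0, 0, 23/18, 88/15)
Σ b_i: 8633/33332·1 + 23799/33332·1 + (-15/8333)·1 + 240/8333·1 = 1 ✓
b·c: 23799/33332·2/3 + (-15/8333)·8/3 + 240/8333·1 = 1/2 ✓
b·c²: 23799/33332·4/9 + (-15/8333)·64/9 + 240/8333·1 = 1/3 ✓
b·Ac: (-15/8333)·23/18 + 240/8333·88/15 = 1/6 ✓
b·c³: 23799/33332·8/27 + (-15/8333)·512/27 + 240/8333·1 = 15466/74997 ≠ 1/4 ⇒ order 3.
b·(c∘Ac): (-15/8333)·92/27 + 240/8333·88/15 = 12212/74997 ≠ 1/8
b·Ac²: (-15/8333)·23/27 + 240/8333·536/45 = 25613/74997 ≠ 1/12
b·A²c: 240/8333·23/12 = 460/8333 ≠ 1/24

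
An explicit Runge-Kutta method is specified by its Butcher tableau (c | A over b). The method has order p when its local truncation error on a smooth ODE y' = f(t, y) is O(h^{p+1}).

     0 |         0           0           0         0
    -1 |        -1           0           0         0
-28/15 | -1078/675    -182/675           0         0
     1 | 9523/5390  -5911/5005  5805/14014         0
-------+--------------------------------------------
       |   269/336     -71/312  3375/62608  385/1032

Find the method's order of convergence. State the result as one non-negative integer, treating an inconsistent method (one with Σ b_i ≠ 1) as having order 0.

4

b = (269/336, -71/312, 3375/62608, 385/1032)
c = (0, -1, -28/15, 1)
Ac = (0, 0, 182/675, 157/385)
Σ b_i: 269/336·1 + (-71/312)·1 + 3375/62608·1 + 385/1032·1 = 1 ✓
b·c: (-71/312)·(-1) + 3375/62608·(-28/15) + 385/1032·1 = 1/2 ✓
b·c²: (-71/312)·1 + 3375/62608·784/225 + 385/1032·1 = 1/3 ✓
b·Ac: 3375/62608·182/675 + 385/1032·157/385 = 1/6 ✓
b·c³: (-71/312)·(-1) + 3375/62608·(-21952/3375) + 385/1032·1 = 1/4 ✓
b·(c∘Ac): 3375/62608·(-5096/10125) + 385/1032·157/385 = 1/8 ✓
b·Ac²: 3375/62608·(-182/675) + 385/1032·101/385 = 1/12 ✓
b·A²c: 385/1032·43/385 = 1/24 ✓; 4 stages ⇒ order 4.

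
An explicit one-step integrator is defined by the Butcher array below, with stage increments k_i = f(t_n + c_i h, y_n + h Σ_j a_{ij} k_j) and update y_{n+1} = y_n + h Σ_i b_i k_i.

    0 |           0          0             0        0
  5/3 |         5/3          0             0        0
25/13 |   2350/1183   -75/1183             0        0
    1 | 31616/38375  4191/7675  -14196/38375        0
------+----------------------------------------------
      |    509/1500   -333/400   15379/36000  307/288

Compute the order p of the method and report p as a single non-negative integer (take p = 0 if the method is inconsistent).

4

b = (509/1500, -333/400, 15379/36000, 307/288)
c = (0, 5/3, 25/13, 1)
Ac = (0, 0, -125/1183, 61/307)
Σ b_i: 509/1500·1 + (-333/400)·1 + 15379/36000·1 + 307/288·1 = 1 ✓
b·c: (-333/400)·5/3 + 15379/36000·25/13 + 307/288·1 = 1/2 ✓
b·c²: (-333/400)·25/9 + 15379/36000·625/169 + 307/288·1 = 1/3 ✓
b·Ac: 15379/36000·(-125/1183) + 307/288·61/307 = 1/6 ✓
b·c³: (-333/400)·125/27 + 15379/36000·15625/2197 + 307/288·1 = 1/4 ✓
b·(c∘Ac): 15379/36000·(-3125/15379) + 307/288·61/307 = 1/8 ✓
b·Ac²: 15379/36000·(-625/3549) + 307/288·137/921 = 1/12 ✓
b·A²c: 307/288·12/307 = 1/24 ✓; 4 stages ⇒ order 4.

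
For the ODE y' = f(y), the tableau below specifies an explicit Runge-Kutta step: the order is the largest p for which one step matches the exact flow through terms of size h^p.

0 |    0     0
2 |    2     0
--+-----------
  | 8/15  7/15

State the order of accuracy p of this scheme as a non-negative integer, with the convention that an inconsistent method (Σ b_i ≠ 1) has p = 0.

b = (8/15, 7/15)
c = (0, 2)
Σ b_i: 8/15·1 + 7/15·1 = 1 ✓
b·c: 7/15·2 = 14/15 ≠ 1/2 ⇒ order 1.

1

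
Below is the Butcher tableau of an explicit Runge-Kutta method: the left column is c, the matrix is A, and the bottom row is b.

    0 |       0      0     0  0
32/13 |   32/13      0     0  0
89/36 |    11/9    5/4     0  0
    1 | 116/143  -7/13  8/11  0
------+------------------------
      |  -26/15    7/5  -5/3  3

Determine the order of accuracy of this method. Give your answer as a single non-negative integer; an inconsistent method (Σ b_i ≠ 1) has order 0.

b = (-26/15, 7/5, -5/3, 3)
c = (0, 32/13, 89/36, 1)
Ac = (0, 0, 40/13, 7906/16731)
Σ b_i: (-26/15)·1 + 7/5·1 + (-5/3)·1 + 3·1 = 1 ✓
b·c: 7/5·32/13 + (-5/3)·89/36 + 3·1 = 16327/7020 ≠ 1/2 ⇒ order 1.

1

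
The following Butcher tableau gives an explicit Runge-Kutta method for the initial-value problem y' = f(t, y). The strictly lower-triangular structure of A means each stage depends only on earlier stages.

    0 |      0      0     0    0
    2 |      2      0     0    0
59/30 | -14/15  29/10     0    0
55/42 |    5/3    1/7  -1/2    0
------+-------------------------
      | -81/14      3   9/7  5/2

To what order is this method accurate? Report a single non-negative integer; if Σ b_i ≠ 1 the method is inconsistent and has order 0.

b = (-81/14, 3, 9/7, 5/2)
c = (0, 2, 59/30, 55/42)
Ac = (0, 0, 29/5, -293/420)
Σ b_i: (-81/14)·1 + 3·1 + 9/7·1 + 5/2·1 = 1 ✓
b·c: 3·2 + 9/7·59/30 + 5/2·55/42 = 4957/420 ≠ 1/2 ⇒ order 1.

1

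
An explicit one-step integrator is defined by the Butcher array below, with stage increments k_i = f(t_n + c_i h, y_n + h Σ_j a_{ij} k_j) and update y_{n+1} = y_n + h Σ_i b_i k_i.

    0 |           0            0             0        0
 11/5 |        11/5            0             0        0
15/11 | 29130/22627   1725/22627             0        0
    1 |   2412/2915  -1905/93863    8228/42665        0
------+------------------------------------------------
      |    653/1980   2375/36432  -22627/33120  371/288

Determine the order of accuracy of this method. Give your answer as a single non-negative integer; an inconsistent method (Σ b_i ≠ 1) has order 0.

b = (653/1980, 2375/36432, -22627/33120, 371/288)
c = (0, 11/5, 15/11, 1)
Ac = (0, 0, 345/2057, 81/371)
Σ b_i: 653/1980·1 + 2375/36432·1 + (-22627/33120)·1 + 371/288·1 = 1 ✓
b·c: 2375/36432·11/5 + (-22627/33120)·15/11 + 371/288·1 = 1/2 ✓
b·c²: 2375/36432·121/25 + (-22627/33120)·225/121 + 371/288·1 = 1/3 ✓
b·Ac: (-22627/33120)·345/2057 + 371/288·81/371 = 1/6 ✓
b·c³: 2375/36432·1331/125 + (-22627/33120)·3375/1331 + 371/288·1 = 1/4 ✓
b·(c∘Ac): (-22627/33120)·5175/22627 + 371/288·81/371 = 1/8 ✓
b·Ac²: (-22627/33120)·69/187 + 371/288·69/265 = 1/12 ✓
b·A²c: 371/288·12/371 = 1/24 ✓; 4 stages ⇒ order 4.

4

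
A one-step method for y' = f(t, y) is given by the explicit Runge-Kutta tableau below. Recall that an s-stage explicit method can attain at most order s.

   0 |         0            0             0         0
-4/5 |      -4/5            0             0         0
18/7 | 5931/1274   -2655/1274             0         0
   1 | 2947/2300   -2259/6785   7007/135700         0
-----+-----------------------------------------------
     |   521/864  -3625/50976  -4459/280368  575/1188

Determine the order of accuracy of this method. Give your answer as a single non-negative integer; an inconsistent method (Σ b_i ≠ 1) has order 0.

4

b = (521/864, -3625/50976, -4459/280368, 575/1188)
c = (0, -4/5, 18/7, 1)
Ac = (0, 0, 1062/637, 459/1150)
Σ b_i: 521/864·1 + (-3625/50976)·1 + (-4459/280368)·1 + 575/1188·1 = 1 ✓
b·c: (-3625/50976)·(-4/5) + (-4459/280368)·18/7 + 575/1188·1 = 1/2 ✓
b·c²: (-3625/50976)·16/25 + (-4459/280368)·324/49 + 575/1188·1 = 1/3 ✓
b·Ac: (-4459/280368)·1062/637 + 575/1188·459/1150 = 1/6 ✓
b·c³: (-3625/50976)·(-64/125) + (-4459/280368)·5832/343 + 575/1188·1 = 1/4 ✓
b·(c∘Ac): (-4459/280368)·19116/4459 + 575/1188·459/1150 = 1/8 ✓
b·Ac²: (-4459/280368)·(-4248/3185) + 575/1188·369/2875 = 1/12 ✓
b·A²c: 575/1188·99/1150 = 1/24 ✓; 4 stages ⇒ order 4.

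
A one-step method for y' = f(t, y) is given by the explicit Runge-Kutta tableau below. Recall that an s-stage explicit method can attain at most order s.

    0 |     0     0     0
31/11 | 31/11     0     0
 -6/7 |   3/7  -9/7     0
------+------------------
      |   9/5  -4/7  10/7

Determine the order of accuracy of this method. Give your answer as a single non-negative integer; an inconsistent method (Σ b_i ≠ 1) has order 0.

0

b = (9/5, -4/7, 10/7)
c = (0, 31/11, -6/7)
Ac = (0, 0, -279/77)
Σ b_i: 9/5·1 + (-4/7)·1 + 10/7·1 = 93/35 ≠ 1 ⇒ order 0.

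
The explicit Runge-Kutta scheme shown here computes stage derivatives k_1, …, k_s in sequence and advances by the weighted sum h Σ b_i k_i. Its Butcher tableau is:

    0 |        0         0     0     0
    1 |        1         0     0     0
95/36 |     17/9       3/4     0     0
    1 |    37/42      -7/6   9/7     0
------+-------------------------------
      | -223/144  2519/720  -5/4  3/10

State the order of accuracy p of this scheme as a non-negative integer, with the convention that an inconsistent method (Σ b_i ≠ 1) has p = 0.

b = (-223/144, 2519/720, -5/4, 3/10)
c = (0, 1, 95/36, 1)
Ac = (0, 0, 3/4, 187/84)
Σ b_i: (-223/144)·1 + 2519/720·1 + (-5/4)·1 + 3/10·1 = 1 ✓
b·c: 2519/720·1 + (-5/4)·95/36 + 3/10·1 = 1/2 ✓
b·c²: 2519/720·1 + (-5/4)·9025/1296 + 3/10·1 = -25433/5184 ≠ 1/3 ⇒ order 2.
b·Ac: (-5/4)·3/4 + 3/10·187/84 = -151/560 ≠ 1/6

2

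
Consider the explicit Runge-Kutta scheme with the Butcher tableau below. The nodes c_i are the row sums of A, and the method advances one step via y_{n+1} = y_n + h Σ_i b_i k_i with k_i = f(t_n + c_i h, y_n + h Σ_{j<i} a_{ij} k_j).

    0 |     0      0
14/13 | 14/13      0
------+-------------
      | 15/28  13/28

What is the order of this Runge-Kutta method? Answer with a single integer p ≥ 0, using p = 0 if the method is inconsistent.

b = (15/28, 13/28)
c = (0, 14/13)
Σ b_i: 15/28·1 + 13/28·1 = 1 ✓
b·c: 13/28·14/13 = 1/2 ✓; 2 stages ⇒ order 2.

2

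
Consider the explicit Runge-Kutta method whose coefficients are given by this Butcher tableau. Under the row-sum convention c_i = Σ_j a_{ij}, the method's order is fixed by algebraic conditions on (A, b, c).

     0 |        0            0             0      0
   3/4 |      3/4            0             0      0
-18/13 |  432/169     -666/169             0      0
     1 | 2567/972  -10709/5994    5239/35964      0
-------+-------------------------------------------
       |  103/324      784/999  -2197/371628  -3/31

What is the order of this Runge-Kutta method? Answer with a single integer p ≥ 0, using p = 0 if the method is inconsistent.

b = (103/324, 784/999, -2197/371628, -3/31)
c = (0, 3/4, -18/13, 1)
Ac = (0, 0, -999/338, -37/24)
Σ b_i: 103/324·1 + 784/999·1 + (-2197/371628)·1 + (-3/31)·1 = 1 ✓
b·c: 784/999·3/4 + (-2197/371628)·(-18/13) + (-3/31)·1 = 1/2 ✓
b·c²: 784/999·9/16 + (-2197/371628)·324/169 + (-3/31)·1 = 1/3 ✓
b·Ac: (-2197/371628)·(-999/338) + (-3/31)·(-37/24) = 1/6 ✓
b·c³: 784/999·27/64 + (-2197/371628)·(-5832/2197) + (-3/31)·1 = 1/4 ✓
b·(c∘Ac): (-2197/371628)·8991/2197 + (-3/31)·(-37/24) = 1/8 ✓
b·Ac²: (-2197/371628)·(-2997/1352) + (-3/31)·(-209/288) = 1/12 ✓
b·A²c: (-3/31)·(-31/72) = 1/24 ✓; 4 stages ⇒ order 4.

4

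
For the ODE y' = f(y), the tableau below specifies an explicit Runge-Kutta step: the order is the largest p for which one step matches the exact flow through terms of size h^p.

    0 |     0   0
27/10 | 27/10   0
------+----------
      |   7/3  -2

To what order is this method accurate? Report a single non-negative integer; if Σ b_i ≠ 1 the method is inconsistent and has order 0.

0

b = (7/3, -2)
c = (0, 27/10)
Σ b_i: 7/3·1 + (-2)·1 = 1/3 ≠ 1 ⇒ order 0.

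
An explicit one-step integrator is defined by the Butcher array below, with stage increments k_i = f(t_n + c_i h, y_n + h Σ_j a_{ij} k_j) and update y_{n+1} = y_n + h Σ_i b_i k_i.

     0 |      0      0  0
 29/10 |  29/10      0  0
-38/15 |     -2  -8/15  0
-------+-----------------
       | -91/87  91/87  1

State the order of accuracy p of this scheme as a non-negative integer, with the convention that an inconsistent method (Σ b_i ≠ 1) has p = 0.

b = (-91/87, 91/87, 1)
c = (0, 29/10, -38/15)
Ac = (0, 0, -116/75)
Σ b_i: (-91/87)·1 + 91/87·1 + 1·1 = 1 ✓
b·c: 91/87·29/10 + 1·(-38/15) = 1/2 ✓
b·c²: 91/87·841/100 + 1·1444/225 = 13693/900 ≠ 1/3 ⇒ order 2.
b·Ac: 1·(-116/75) = -116/75 ≠ 1/6

2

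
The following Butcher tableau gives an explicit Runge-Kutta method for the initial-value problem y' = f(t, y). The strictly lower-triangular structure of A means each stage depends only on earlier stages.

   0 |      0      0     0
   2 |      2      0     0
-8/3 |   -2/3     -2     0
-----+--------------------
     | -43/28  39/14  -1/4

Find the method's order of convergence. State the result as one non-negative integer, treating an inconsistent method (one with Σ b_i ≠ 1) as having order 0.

1

b = (-43/28, 39/14, -1/4)
c = (0, 2, -8/3)
Ac = (0, 0, -4)
Σ b_i: (-43/28)·1 + 39/14·1 + (-1/4)·1 = 1 ✓
b·c: 39/14·2 + (-1/4)·(-8/3) = 131/21 ≠ 1/2 ⇒ order 1.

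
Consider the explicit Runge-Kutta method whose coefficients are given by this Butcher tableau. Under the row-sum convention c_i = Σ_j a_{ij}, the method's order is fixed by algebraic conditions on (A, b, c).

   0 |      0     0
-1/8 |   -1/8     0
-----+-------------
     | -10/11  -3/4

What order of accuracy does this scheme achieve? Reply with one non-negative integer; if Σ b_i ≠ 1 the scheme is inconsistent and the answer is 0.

0

b = (-10/11, -3/4)
c = (0, -1/8)
Σ b_i: (-10/11)·1 + (-3/4)·1 = -73/44 ≠ 1 ⇒ order 0.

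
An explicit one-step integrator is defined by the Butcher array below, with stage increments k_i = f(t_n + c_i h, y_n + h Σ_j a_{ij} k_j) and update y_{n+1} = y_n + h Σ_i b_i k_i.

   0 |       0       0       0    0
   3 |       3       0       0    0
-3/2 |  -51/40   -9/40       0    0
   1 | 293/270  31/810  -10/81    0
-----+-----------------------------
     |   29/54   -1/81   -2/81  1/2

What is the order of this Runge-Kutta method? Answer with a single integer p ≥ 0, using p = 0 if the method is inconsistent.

4

b = (29/54, -1/81, -2/81, 1/2)
c = (0, 3, -3/2, 1)
Ac = (0, 0, -27/40, 3/10)
Σ b_i: 29/54·1 + (-1/81)·1 + (-2/81)·1 + 1/2·1 = 1 ✓
b·c: (-1/81)·3 + (-2/81)·(-3/2) + 1/2·1 = 1/2 ✓
b·c²: (-1/81)·9 + (-2/81)·9/4 + 1/2·1 = 1/3 ✓
b·Ac: (-2/81)·(-27/40) + 1/2·3/10 = 1/6 ✓
b·c³: (-1/81)·27 + (-2/81)·(-27/8) + 1/2·1 = 1/4 ✓
b·(c∘Ac): (-2/81)·81/80 + 1/2·3/10 = 1/8 ✓
b·Ac²: (-2/81)·(-81/40) + 1/2·1/15 = 1/12 ✓
b·A²c: 1/2·1/12 = 1/24 ✓; 4 stages ⇒ order 4.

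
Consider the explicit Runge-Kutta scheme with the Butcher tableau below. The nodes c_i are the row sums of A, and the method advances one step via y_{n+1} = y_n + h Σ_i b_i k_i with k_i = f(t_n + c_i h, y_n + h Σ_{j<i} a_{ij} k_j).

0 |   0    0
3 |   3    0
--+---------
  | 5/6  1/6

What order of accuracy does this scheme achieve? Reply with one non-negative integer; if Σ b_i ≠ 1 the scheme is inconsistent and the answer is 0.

b = (5/6, 1/6)
c = (0, 3)
Σ b_i: 5/6·1 + 1/6·1 = 1 ✓
b·c: 1/6·3 = 1/2 ✓; 2 stages ⇒ order 2.

2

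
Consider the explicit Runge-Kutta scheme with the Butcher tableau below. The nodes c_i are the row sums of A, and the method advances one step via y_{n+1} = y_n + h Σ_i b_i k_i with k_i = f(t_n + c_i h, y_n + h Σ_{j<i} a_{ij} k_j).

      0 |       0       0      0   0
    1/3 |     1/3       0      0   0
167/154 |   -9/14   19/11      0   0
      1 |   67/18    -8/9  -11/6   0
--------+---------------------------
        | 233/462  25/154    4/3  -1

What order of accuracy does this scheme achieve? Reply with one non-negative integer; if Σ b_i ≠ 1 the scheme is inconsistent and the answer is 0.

2

b = (233/462, 25/154, 4/3, -1)
c = (0, 1/3, 167/154, 1)
Ac = (0, 0, 19/33, -1727/756)
Σ b_i: 233/462·1 + 25/154·1 + 4/3·1 + (-1)·1 = 1 ✓
b·c: 25/154·1/3 + 4/3·167/154 + (-1)·1 = 1/2 ✓
b·c²: 25/154·1/9 + 4/3·27889/23716 + (-1)·1 = 62537/106722 ≠ 1/3 ⇒ order 2.
b·Ac: 4/3·19/33 + (-1)·(-1727/756) = 25381/8316 ≠ 1/6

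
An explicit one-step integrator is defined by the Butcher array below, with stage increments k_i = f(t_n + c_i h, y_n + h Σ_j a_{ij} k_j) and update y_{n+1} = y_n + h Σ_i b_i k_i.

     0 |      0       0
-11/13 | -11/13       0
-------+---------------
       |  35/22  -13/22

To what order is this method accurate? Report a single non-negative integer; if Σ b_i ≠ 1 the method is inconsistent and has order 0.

b = (35/22, -13/22)
c = (0, -11/13)
Σ b_i: 35/22·1 + (-13/22)·1 = 1 ✓
b·c: (-13/22)·(-11/13) = 1/2 ✓; 2 stages ⇒ order 2.

2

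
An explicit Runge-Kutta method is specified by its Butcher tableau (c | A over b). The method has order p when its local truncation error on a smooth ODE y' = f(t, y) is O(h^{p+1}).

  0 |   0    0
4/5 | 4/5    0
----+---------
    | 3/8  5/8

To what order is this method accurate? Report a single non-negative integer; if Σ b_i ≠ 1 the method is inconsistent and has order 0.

b = (3/8, 5/8)
c = (0, 4/5)
Σ b_i: 3/8·1 + 5/8·1 = 1 ✓
b·c: 5/8·4/5 = 1/2 ✓; 2 stages ⇒ order 2.

2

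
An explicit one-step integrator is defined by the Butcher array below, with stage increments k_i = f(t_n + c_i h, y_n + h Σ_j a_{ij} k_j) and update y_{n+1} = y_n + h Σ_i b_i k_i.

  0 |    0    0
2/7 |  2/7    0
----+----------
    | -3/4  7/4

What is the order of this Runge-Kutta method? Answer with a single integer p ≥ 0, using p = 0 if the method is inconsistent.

2

b = (-3/4, 7/4)
c = (0, 2/7)
Σ b_i: (-3/4)·1 + 7/4·1 = 1 ✓
b·c: 7/4·2/7 = 1/2 ✓; 2 stages ⇒ order 2.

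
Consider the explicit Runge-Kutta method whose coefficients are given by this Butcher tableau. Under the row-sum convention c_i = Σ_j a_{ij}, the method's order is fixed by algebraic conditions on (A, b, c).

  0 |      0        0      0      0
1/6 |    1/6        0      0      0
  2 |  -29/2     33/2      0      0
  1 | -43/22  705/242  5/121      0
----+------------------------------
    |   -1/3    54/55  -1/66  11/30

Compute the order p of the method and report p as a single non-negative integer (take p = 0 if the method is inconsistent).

b = (-1/3, 54/55, -1/66, 11/30)
c = (0, 1/6, 2, 1)
Ac = (0, 0, 11/4, 25/44)
Σ b_i: (-1/3)·1 + 54/55·1 + (-1/66)·1 + 11/30·1 = 1 ✓
b·c: 54/55·1/6 + (-1/66)·2 + 11/30·1 = 1/2 ✓
b·c²: 54/55·1/36 + (-1/66)·4 + 11/30·1 = 1/3 ✓
b·Ac: (-1/66)·11/4 + 11/30·25/44 = 1/6 ✓
b·c³: 54/55·1/216 + (-1/66)·8 + 11/30·1 = 1/4 ✓
b·(c∘Ac): (-1/66)·11/2 + 11/30·25/44 = 1/8 ✓
b·Ac²: (-1/66)·11/24 + 11/30·65/264 = 1/12 ✓
b·A²c: 11/30·5/44 = 1/24 ✓; 4 stages ⇒ order 4.

4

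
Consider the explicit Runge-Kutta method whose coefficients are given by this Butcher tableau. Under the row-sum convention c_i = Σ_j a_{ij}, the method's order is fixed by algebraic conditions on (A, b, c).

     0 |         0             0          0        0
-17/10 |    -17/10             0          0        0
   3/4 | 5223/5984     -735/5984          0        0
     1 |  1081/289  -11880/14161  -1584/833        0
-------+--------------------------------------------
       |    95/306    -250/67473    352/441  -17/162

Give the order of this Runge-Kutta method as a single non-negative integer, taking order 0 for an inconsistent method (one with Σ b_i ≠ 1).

b = (95/306, -250/67473, 352/441, -17/162)
c = (0, -17/10, 3/4, 1)
Ac = (0, 0, 147/704, 0)
Σ b_i: 95/306·1 + (-250/67473)·1 + 352/441·1 + (-17/162)·1 = 1 ✓
b·c: (-250/67473)·(-17/10) + 352/441·3/4 + (-17/162)·1 = 1/2 ✓
b·c²: (-250/67473)·289/100 + 352/441·9/16 + (-17/162)·1 = 1/3 ✓
b·Ac: 352/441·147/704 = 1/6 ✓
b·c³: (-250/67473)·(-4913/1000) + 352/441·27/64 + (-17/162)·1 = 1/4 ✓
b·(c∘Ac): 352/441·441/2816 = 1/8 ✓
b·Ac²: 352/441·(-2499/7040) + (-17/162)·(-297/85) = 1/12 ✓
b·A²c: (-17/162)·(-27/68) = 1/24 ✓; 4 stages ⇒ order 4.

4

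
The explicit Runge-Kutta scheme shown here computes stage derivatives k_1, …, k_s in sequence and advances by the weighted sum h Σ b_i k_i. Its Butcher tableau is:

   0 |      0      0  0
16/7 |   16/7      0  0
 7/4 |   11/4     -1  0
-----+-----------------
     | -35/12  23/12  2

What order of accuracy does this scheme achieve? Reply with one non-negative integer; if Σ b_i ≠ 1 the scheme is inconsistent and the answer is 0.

b = (-35/12, 23/12, 2)
c = (0, 16/7, 7/4)
Ac = (0, 0, -16/7)
Σ b_i: (-35/12)·1 + 23/12·1 + 2·1 = 1 ✓
b·c: 23/12·16/7 + 2·7/4 = 331/42 ≠ 1/2 ⇒ order 1.

1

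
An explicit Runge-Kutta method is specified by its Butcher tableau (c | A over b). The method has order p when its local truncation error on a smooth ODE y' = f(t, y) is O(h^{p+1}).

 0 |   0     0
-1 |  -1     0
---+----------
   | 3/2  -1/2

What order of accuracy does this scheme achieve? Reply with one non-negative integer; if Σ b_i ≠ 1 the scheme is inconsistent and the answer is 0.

b = (3/2, -1/2)
c = (0, -1)
Σ b_i: 3/2·1 + (-1/2)·1 = 1 ✓
b·c: (-1/2)·(-1) = 1/2 ✓; 2 stages ⇒ order 2.

2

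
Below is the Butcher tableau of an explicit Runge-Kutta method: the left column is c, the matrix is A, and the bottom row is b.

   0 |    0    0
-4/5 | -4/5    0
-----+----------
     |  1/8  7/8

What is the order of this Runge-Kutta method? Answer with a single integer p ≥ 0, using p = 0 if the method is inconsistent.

1

b = (1/8, 7/8)
c = (0, -4/5)
Σ b_i: 1/8·1 + 7/8·1 = 1 ✓
b·c: 7/8·(-4/5) = -7/10 ≠ 1/2 ⇒ order 1.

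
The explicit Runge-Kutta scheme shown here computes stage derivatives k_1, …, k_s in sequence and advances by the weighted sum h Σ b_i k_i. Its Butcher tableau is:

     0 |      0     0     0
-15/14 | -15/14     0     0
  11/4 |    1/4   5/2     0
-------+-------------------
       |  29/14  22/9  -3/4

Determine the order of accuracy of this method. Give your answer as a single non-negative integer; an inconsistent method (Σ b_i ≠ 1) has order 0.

b = (29/14, 22/9, -3/4)
c = (0, -15/14, 11/4)
Ac = (0, 0, -75/28)
Σ b_i: 29/14·1 + 22/9·1 + (-3/4)·1 = 949/252 ≠ 1 ⇒ order 0.

0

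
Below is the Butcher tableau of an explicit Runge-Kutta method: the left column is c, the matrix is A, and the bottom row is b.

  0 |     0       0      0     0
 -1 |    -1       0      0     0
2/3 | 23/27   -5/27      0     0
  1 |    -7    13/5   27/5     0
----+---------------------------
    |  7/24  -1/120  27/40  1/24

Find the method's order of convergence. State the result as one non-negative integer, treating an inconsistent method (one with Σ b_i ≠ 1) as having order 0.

b = (7/24, -1/120, 27/40, 1/24)
c = (0, -1, 2/3, 1)
Ac = (0, 0, 5/27, 1)
Σ b_i: 7/24·1 + (-1/120)·1 + 27/40·1 + 1/24·1 = 1 ✓
b·c: (-1/120)·(-1) + 27/40·2/3 + 1/24·1 = 1/2 ✓
b·c²: (-1/120)·1 + 27/40·4/9 + 1/24·1 = 1/3 ✓
b·Ac: 27/40·5/27 + 1/24·1 = 1/6 ✓
b·c³: (-1/120)·(-1) + 27/40·8/27 + 1/24·1 = 1/4 ✓
b·(c∘Ac): 27/40·10/81 + 1/24·1 = 1/8 ✓
b·Ac²: 27/40·(-5/27) + 1/24·5 = 1/12 ✓
b·A²c: 1/24·1 = 1/24 ✓; 4 stages ⇒ order 4.

4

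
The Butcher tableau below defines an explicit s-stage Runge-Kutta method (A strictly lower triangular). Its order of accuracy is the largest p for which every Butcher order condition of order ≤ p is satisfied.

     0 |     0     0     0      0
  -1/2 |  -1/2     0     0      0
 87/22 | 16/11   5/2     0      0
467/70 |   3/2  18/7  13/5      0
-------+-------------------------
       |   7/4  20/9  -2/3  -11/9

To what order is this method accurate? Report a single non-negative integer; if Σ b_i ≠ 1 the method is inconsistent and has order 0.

0

b = (7/4, 20/9, -2/3, -11/9)
c = (0, -1/2, 87/22, 467/70)
Ac = (0, 0, -5/4, 6927/770)
Σ b_i: 7/4·1 + 20/9·1 + (-2/3)·1 + (-11/9)·1 = 25/12 ≠ 1 ⇒ order 0.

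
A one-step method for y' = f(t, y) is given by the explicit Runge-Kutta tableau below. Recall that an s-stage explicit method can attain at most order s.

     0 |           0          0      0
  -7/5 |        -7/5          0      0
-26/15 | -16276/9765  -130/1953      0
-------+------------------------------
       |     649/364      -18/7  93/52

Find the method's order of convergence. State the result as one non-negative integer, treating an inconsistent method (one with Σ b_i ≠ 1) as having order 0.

3

b = (649/364, -18/7, 93/52)
c = (0, -7/5, -26/15)
Ac = (0, 0, 26/279)
Σ b_i: 649/364·1 + (-18/7)·1 + 93/52·1 = 1 ✓
b·c: (-18/7)·(-7/5) + 93/52·(-26/15) = 1/2 ✓
b·c²: (-18/7)·49/25 + 93/52·676/225 = 1/3 ✓
b·Ac: 93/52·26/279 = 1/6 ✓; 3 stages ⇒ order 3.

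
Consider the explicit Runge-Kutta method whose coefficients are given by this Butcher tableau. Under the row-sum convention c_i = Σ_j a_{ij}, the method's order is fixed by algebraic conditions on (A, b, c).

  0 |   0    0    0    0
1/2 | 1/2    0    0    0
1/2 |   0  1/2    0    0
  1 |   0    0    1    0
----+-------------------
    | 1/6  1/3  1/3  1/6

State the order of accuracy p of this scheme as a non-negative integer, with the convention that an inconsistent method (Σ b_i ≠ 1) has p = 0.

4

b = (1/6, 1/3, 1/3, 1/6)
c = (0, 1/2, 1/2, 1)
Ac = (0, 0, 1/4, 1/2)
Σ b_i: 1/6·1 + 1/3·1 + 1/3·1 + 1/6·1 = 1 ✓
b·c: 1/3·1/2 + 1/3·1/2 + 1/6·1 = 1/2 ✓
b·c²: 1/3·1/4 + 1/3·1/4 + 1/6·1 = 1/3 ✓
b·Ac: 1/3·1/4 + 1/6·1/2 = 1/6 ✓
b·c³: 1/3·1/8 + 1/3·1/8 + 1/6·1 = 1/4 ✓
b·(c∘Ac): 1/3·1/8 + 1/6·1/2 = 1/8 ✓
b·Ac²: 1/3·1/8 + 1/6·1/4 = 1/12 ✓
b·A²c: 1/6·1/4 = 1/24 ✓; 4 stages ⇒ order 4.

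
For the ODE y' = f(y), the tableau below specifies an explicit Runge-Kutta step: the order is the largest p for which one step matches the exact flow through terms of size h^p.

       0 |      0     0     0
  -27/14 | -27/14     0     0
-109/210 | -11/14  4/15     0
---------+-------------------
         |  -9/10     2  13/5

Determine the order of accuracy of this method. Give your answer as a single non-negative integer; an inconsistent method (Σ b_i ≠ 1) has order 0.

b = (-9/10, 2, 13/5)
c = (0, -27/14, -109/210)
Ac = (0, 0, -18/35)
Σ b_i: (-9/10)·1 + 2·1 + 13/5·1 = 37/10 ≠ 1 ⇒ order 0.

0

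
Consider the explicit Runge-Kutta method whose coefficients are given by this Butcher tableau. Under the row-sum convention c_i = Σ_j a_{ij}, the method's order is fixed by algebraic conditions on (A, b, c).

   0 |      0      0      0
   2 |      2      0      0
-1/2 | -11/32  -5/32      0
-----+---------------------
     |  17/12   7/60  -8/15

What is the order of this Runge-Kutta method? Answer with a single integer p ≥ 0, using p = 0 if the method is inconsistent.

3

b = (17/12, 7/60, -8/15)
c = (0, 2, -1/2)
Ac = (0, 0, -5/16)
Σ b_i: 17/12·1 + 7/60·1 + (-8/15)·1 = 1 ✓
b·c: 7/60·2 + (-8/15)·(-1/2) = 1/2 ✓
b·c²: 7/60·4 + (-8/15)·1/4 = 1/3 ✓
b·Ac: (-8/15)·(-5/16) = 1/6 ✓; 3 stages ⇒ order 3.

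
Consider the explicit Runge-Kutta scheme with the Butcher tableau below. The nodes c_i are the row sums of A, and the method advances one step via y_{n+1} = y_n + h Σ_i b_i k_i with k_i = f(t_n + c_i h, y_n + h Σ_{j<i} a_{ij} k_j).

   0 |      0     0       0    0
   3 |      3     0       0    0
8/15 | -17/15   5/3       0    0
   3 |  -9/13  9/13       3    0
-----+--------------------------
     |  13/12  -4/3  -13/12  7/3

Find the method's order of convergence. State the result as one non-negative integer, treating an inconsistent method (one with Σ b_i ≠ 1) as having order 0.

1

b = (13/12, -4/3, -13/12, 7/3)
c = (0, 3, 8/15, 3)
Ac = (0, 0, 5, 239/65)
Σ b_i: 13/12·1 + (-4/3)·1 + (-13/12)·1 + 7/3·1 = 1 ✓
b·c: (-4/3)·3 + (-13/12)·8/15 + 7/3·3 = 109/45 ≠ 1/2 ⇒ order 1.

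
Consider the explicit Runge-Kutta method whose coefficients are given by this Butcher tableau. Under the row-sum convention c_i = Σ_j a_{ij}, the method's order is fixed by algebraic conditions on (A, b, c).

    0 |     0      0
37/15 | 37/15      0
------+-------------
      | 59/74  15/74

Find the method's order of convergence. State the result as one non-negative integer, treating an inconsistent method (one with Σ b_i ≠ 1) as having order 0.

2

b = (59/74, 15/74)
c = (0, 37/15)
Σ b_i: 59/74·1 + 15/74·1 = 1 ✓
b·c: 15/74·37/15 = 1/2 ✓; 2 stages ⇒ order 2.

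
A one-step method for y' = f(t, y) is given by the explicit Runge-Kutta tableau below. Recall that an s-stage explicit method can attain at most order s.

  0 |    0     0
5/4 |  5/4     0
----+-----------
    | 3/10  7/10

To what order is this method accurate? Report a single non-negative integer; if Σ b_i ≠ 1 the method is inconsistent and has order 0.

b = (3/10, 7/10)
c = (0, 5/4)
Σ b_i: 3/10·1 + 7/10·1 = 1 ✓
b·c: 7/10·5/4 = 7/8 ≠ 1/2 ⇒ order 1.

1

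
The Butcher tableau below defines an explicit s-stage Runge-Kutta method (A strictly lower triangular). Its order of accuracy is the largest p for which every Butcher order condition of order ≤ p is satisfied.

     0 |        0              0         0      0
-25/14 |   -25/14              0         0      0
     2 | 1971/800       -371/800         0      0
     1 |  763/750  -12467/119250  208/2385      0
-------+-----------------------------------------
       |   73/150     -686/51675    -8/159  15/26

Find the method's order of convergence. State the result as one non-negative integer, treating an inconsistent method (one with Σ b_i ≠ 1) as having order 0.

4

b = (73/150, -686/51675, -8/159, 15/26)
c = (0, -25/14, 2, 1)
Ac = (0, 0, 53/64, 13/36)
Σ b_i: 73/150·1 + (-686/51675)·1 + (-8/159)·1 + 15/26·1 = 1 ✓
b·c: (-686/51675)·(-25/14) + (-8/159)·2 + 15/26·1 = 1/2 ✓
b·c²: (-686/51675)·625/196 + (-8/159)·4 + 15/26·1 = 1/3 ✓
b·Ac: (-8/159)·53/64 + 15/26·13/36 = 1/6 ✓
b·c³: (-686/51675)·(-15625/2744) + (-8/159)·8 + 15/26·1 = 1/4 ✓
b·(c∘Ac): (-8/159)·53/32 + 15/26·13/36 = 1/8 ✓
b·Ac²: (-8/159)·(-1325/896) + 15/26·13/840 = 1/12 ✓
b·A²c: 15/26·13/180 = 1/24 ✓; 4 stages ⇒ order 4.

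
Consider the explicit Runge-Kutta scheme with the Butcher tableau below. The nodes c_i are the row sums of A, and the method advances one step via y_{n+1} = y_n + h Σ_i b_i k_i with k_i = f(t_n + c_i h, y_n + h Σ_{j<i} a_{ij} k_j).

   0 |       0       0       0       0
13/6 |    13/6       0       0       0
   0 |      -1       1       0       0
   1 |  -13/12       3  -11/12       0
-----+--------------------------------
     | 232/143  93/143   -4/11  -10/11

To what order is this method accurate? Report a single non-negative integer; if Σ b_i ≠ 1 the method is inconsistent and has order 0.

2

b = (232/143, 93/143, -4/11, -10/11)
c = (0, 13/6, 0, 1)
Ac = (0, 0, 13/6, 13/2)
Σ b_i: 232/143·1 + 93/143·1 + (-4/11)·1 + (-10/11)·1 = 1 ✓
b·c: 93/143·13/6 + (-10/11)·1 = 1/2 ✓
b·c²: 93/143·169/36 + (-10/11)·1 = 283/132 ≠ 1/3 ⇒ order 2.
b·Ac: (-4/11)·13/6 + (-10/11)·13/2 = -221/33 ≠ 1/6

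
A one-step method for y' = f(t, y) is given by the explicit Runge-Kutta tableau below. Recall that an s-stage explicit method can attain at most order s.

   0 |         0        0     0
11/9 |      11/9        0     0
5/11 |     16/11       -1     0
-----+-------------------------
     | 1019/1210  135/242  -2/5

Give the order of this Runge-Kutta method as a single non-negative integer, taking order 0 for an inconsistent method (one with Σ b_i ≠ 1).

b = (1019/1210, 135/242, -2/5)
c = (0, 11/9, 5/11)
Ac = (0, 0, -11/9)
Σ b_i: 1019/1210·1 + 135/242·1 + (-2/5)·1 = 1 ✓
b·c: 135/242·11/9 + (-2/5)·5/11 = 1/2 ✓
b·c²: 135/242·121/81 + (-2/5)·25/121 = 545/726 ≠ 1/3 ⇒ order 2.
b·Ac: (-2/5)·(-11/9) = 22/45 ≠ 1/6

2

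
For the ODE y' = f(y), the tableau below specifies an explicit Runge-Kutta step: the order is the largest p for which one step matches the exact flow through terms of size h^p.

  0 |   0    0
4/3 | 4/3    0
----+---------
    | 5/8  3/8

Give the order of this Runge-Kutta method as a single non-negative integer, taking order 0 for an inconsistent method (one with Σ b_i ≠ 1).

2

b = (5/8, 3/8)
c = (0, 4/3)
Σ b_i: 5/8·1 + 3/8·1 = 1 ✓
b·c: 3/8·4/3 = 1/2 ✓; 2 stages ⇒ order 2.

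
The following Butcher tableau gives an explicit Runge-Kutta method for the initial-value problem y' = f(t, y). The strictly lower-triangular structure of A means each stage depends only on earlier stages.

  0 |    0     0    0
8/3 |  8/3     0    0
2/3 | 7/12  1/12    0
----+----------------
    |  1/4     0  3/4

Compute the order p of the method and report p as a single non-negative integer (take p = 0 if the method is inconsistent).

b = (1/4, 0, 3/4)
c = (0, 8/3, 2/3)
Ac = (0, 0, 2/9)
Σ b_i: 1/4·1 + 3/4·1 = 1 ✓
b·c: 3/4·2/3 = 1/2 ✓
b·c²: 3/4·4/9 = 1/3 ✓
b·Ac: 3/4·2/9 = 1/6 ✓; 3 stages ⇒ order 3.

3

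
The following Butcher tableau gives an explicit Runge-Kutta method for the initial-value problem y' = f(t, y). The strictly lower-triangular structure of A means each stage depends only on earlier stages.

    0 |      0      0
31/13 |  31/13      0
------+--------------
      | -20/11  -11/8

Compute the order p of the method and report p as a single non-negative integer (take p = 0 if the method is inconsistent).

b = (-20/11, -11/8)
c = (0, 31/13)
Σ b_i: (-20/11)·1 + (-11/8)·1 = -281/88 ≠ 1 ⇒ order 0.

0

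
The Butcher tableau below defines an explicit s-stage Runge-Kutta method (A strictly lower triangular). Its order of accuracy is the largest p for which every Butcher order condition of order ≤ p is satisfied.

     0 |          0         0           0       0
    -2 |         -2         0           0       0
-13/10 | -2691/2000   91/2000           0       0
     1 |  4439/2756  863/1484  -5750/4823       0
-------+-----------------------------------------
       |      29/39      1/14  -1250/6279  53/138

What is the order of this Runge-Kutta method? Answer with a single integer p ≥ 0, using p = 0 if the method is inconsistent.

b = (29/39, 1/14, -1250/6279, 53/138)
c = (0, -2, -13/10, 1)
Ac = (0, 0, -91/1000, 41/106)
Σ b_i: 29/39·1 + 1/14·1 + (-1250/6279)·1 + 53/138·1 = 1 ✓
b·c: 1/14·(-2) + (-1250/6279)·(-13/10) + 53/138·1 = 1/2 ✓
b·c²: 1/14·4 + (-1250/6279)·169/100 + 53/138·1 = 1/3 ✓
b·Ac: (-1250/6279)·(-91/1000) + 53/138·41/106 = 1/6 ✓
b·c³: 1/14·(-8) + (-1250/6279)·(-2197/1000) + 53/138·1 = 1/4 ✓
b·(c∘Ac): (-1250/6279)·1183/10000 + 53/138·41/106 = 1/8 ✓
b·Ac²: (-1250/6279)·91/500 + 53/138·33/106 = 1/12 ✓
b·A²c: 53/138·23/212 = 1/24 ✓; 4 stages ⇒ order 4.

4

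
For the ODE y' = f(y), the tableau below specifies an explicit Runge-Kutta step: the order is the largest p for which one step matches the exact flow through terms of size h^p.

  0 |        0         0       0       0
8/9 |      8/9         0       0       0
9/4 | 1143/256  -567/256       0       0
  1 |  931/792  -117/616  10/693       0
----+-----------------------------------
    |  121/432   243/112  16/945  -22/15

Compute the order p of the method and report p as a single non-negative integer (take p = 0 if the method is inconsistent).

4

b = (121/432, 243/112, 16/945, -22/15)
c = (0, 8/9, 9/4, 1)
Ac = (0, 0, -63/32, -3/22)
Σ b_i: 121/432·1 + 243/112·1 + 16/945·1 + (-22/15)·1 = 1 ✓
b·c: 243/112·8/9 + 16/945·9/4 + (-22/15)·1 = 1/2 ✓
b·c²: 243/112·64/81 + 16/945·81/16 + (-22/15)·1 = 1/3 ✓
b·Ac: 16/945·(-63/32) + (-22/15)·(-3/22) = 1/6 ✓
b·c³: 243/112·512/729 + 16/945·729/64 + (-22/15)·1 = 1/4 ✓
b·(c∘Ac): 16/945·(-567/128) + (-22/15)·(-3/22) = 1/8 ✓
b·Ac²: 16/945·(-7/4) + (-22/15)·(-61/792) = 1/12 ✓
b·A²c: (-22/15)·(-5/176) = 1/24 ✓; 4 stages ⇒ order 4.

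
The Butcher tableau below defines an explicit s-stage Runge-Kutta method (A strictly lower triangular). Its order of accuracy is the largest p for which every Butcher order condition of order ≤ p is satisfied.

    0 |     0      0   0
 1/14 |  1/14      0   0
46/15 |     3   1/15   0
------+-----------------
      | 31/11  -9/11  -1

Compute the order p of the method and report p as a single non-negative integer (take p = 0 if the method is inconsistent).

1

b = (31/11, -9/11, -1)
c = (0, 1/14, 46/15)
Ac = (0, 0, 1/210)
Σ b_i: 31/11·1 + (-9/11)·1 + (-1)·1 = 1 ✓
b·c: (-9/11)·1/14 + (-1)·46/15 = -7219/2310 ≠ 1/2 ⇒ order 1.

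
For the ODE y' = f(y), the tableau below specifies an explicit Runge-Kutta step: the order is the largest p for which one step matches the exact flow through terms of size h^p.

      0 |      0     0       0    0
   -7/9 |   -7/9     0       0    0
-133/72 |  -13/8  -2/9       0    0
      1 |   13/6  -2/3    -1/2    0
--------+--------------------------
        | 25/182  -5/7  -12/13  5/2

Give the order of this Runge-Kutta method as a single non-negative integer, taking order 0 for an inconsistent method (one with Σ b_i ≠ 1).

1

b = (25/182, -5/7, -12/13, 5/2)
c = (0, -7/9, -133/72, 1)
Ac = (0, 0, 14/81, 623/432)
Σ b_i: 25/182·1 + (-5/7)·1 + (-12/13)·1 + 5/2·1 = 1 ✓
b·c: (-5/7)·(-7/9) + (-12/13)·(-133/72) + 5/2·1 = 557/117 ≠ 1/2 ⇒ order 1.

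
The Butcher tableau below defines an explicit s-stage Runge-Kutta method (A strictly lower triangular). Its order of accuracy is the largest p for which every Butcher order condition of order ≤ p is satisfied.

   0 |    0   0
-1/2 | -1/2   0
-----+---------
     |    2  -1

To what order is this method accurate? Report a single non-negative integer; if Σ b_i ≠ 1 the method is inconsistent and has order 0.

b = (2, -1)
c = (0, -1/2)
Σ b_i: 2·1 + (-1)·1 = 1 ✓
b·c: (-1)·(-1/2) = 1/2 ✓; 2 stages ⇒ order 2.

2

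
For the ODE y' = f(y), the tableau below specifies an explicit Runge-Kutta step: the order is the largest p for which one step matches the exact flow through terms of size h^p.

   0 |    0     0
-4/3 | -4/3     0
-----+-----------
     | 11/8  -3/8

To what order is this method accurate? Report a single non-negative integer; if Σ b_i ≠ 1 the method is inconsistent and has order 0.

b = (11/8, -3/8)
c = (0, -4/3)
Σ b_i: 11/8·1 + (-3/8)·1 = 1 ✓
b·c: (-3/8)·(-4/3) = 1/2 ✓; 2 stages ⇒ order 2.

2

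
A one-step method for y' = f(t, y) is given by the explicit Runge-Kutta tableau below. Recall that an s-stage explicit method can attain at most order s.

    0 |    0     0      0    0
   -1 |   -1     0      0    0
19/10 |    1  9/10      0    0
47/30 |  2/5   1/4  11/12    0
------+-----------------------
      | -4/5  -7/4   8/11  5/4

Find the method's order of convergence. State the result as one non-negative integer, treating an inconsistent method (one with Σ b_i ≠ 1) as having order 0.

0

b = (-4/5, -7/4, 8/11, 5/4)
c = (0, -1, 19/10, 47/30)
Ac = (0, 0, -9/10, 179/120)
Σ b_i: (-4/5)·1 + (-7/4)·1 + 8/11·1 + 5/4·1 = -63/110 ≠ 1 ⇒ order 0.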